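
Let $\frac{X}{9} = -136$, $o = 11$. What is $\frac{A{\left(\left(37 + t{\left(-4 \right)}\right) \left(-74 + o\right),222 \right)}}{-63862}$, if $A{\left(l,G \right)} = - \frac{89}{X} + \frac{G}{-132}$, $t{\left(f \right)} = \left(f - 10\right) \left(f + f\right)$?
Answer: $\frac{21665}{859837968} \approx 2.5197 \cdot 10^{-5}$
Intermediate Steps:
$X = -1224$ ($X = 9 \left(-136\right) = -1224$)
$t{\left(f \right)} = 2 f \left(-10 + f\right)$ ($t{\left(f \right)} = \left(-10 + f\right) 2 f = 2 f \left(-10 + f\right)$)
$A{\left(l,G \right)} = \frac{89}{1224} - \frac{G}{132}$ ($A{\left(l,G \right)} = - \frac{89}{-1224} + \frac{G}{-132} = \left(-89\right) \left(- \frac{1}{1224}\right) + G \left(- \frac{1}{132}\right) = \frac{89}{1224} - \frac{G}{132}$)
$\frac{A{\left(\left(37 + t{\left(-4 \right)}\right) \left(-74 + o\right),222 \right)}}{-63862} = \frac{\frac{89}{1224} - \frac{37}{22}}{-63862} = \left(\frac{89}{1224} - \frac{37}{22}\right) \left(- \frac{1}{63862}\right) = \left(- \frac{21665}{13464}\right) \left(- \frac{1}{63862}\right) = \frac{21665}{859837968}$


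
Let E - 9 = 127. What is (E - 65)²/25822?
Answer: 5041/25822 ≈ 0.19522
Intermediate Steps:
E = 136 (E = 9 + 127 = 136)
(E - 65)²/25822 = (136 - 65)²/25822 = 71²*(1/25822) = 5041*(1/25822) = 5041/25822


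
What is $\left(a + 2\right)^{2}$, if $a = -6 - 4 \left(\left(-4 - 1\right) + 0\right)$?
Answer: $256$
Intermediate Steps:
$a = 14$ ($a = -6 - 4 \left(\left(-4 - 1\right) + 0\right) = -6 - 4 \left(-5 + 0\right) = -6 - 4 \left(-5\right) = -6 - -20 = -6 + 20 = 14$)
$\left(a + 2\right)^{2} = \left(14 + 2\right)^{2} = 16^{2} = 256$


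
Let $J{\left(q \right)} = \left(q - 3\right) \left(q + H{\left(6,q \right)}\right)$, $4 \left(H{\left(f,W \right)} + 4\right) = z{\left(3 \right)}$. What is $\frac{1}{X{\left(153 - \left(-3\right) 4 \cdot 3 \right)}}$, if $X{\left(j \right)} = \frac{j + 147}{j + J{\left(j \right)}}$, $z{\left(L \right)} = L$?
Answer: $\frac{23159}{224} \approx 103.39$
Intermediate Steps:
$H{\left(f,W \right)} = - \frac{13}{4}$ ($H{\left(f,W \right)} = -4 + \frac{1}{4} \cdot 3 = -4 + \frac{3}{4} = - \frac{13}{4}$)
$J{\left(q \right)} = \left(-3 + q\right) \left(- \frac{13}{4} + q\right)$ ($J{\left(q \right)} = \left(q - 3\right) \left(q - \frac{13}{4}\right) = \left(-3 + q\right) \left(- \frac{13}{4} + q\right)$)
$X{\left(j \right)} = \frac{147 + j}{\frac{39}{4} + j^{2} - \frac{21 j}{4}}$ ($X{\left(j \right)} = \frac{j + 147}{j + \left(\frac{39}{4} + j^{2} - \frac{25 j}{4}\right)} = \frac{147 + j}{\frac{39}{4} + j^{2} - \frac{21 j}{4}}$)
$\frac{1}{X{\left(153 - \left(-3\right) 4 \cdot 3 \right)}} = \frac{1}{4 \frac{1}{39 - 21 \left(153 - \left(-3\right) 4 \cdot 3\right) + 4 \left(153 - \left(-3\right) 4 \cdot 3\right)^{2}} \left(147 + \left(153 - \left(-3\right) 4 \cdot 3\right)\right)} = \frac{1}{4 \frac{1}{39 - 21 \left(153 - \left(-12\right) 3\right) + 4 \left(153 - \left(-12\right) 3\right)^{2}} \left(147 + \left(153 - \left(-12\right) 3\right)\right)} = \frac{1}{4 \frac{1}{39 - 21 \left(153 - -36\right) + 4 \left(153 - -36\right)^{2}} \left(147 + \left(153 - -36\right)\right)} = \frac{1}{4 \frac{1}{39 - 21 \left(153 + 36\right) + 4 \left(153 + 36\right)^{2}} \left(147 + \left(153 + 36\right)\right)} = \frac{1}{4 \frac{1}{39 - 3969 + 4 \cdot 189^{2}} \left(147 + 189\right)} = \frac{1}{4 \frac{1}{39 - 3969 + 4 \cdot 35721} \cdot 336} = \frac{1}{4 \frac{1}{39 - 3969 + 142884} \cdot 336} = \frac{1}{4 \cdot \frac{1}{138954} \cdot 336} = \frac{1}{\frac{224}{23159}} = \frac{23159}{224}$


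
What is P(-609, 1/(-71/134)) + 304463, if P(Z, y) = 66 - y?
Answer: 21621693/71 ≈ 3.0453e+5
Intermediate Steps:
P(-609, 1/(-71/134)) + 304463 = (66 - 1/((-71/134))) + 304463 = (66 - 1/((-1*71/134))) + 304463 = (66 - 1/(-71/134)) + 304463 = (66 - 1*(-134/71)) + 304463 = (66 + 134/71) + 304463 = 4820/71 + 304463 = 21621693/71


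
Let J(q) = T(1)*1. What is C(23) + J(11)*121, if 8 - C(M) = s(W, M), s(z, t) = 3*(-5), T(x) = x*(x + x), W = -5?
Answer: 265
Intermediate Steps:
T(x) = 2*x**2 (T(x) = x*(2*x) = 2*x**2)
s(z, t) = -15
C(M) = 23 (C(M) = 8 - 1*(-15) = 8 + 15 = 23)
J(q) = 2 (J(q) = (2*1**2)*1 = (2*1)*1 = 2*1 = 2)
C(23) + J(11)*121 = 23 + 2*121 = 23 + 242 = 265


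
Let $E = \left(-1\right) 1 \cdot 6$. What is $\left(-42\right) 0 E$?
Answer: $0$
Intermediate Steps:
$E = -6$ ($E = \left(-1\right) 6 = -6$)
$\left(-42\right) 0 E = \left(-42\right) 0 \left(-6\right) = 0 \left(-6\right) = 0$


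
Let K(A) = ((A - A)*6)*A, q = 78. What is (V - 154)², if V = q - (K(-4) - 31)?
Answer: 2025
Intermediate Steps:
K(A) = 0 (K(A) = (0*6)*A = 0*A = 0)
V = 109 (V = 78 - (0 - 31) = 78 - 1*(-31) = 78 + 31 = 109)
(V - 154)² = (109 - 154)² = (-45)² = 2025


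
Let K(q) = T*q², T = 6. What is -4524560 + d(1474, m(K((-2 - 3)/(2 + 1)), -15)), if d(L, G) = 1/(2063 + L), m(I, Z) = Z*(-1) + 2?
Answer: -16003368719/3537 ≈ -4.5246e+6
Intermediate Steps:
K(q) = 6*q²
m(I, Z) = 2 - Z (m(I, Z) = -Z + 2 = 2 - Z)
-4524560 + d(1474, m(K((-2 - 3)/(2 + 1)), -15)) = -4524560 + 1/(2063 + 1474) = -4524560 + 1/3537 = -16003368719/3537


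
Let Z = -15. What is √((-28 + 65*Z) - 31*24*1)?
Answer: I*√1747 ≈ 41.797*I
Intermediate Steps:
√((-28 + 65*Z) - 31*24*1) = √((-28 + 65*(-15)) - 31*24*1) = √((-28 - 975) - 744*1) = √(-1003 - 744) = √(-1747) = I*√1747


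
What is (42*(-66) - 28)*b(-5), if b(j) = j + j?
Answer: 28000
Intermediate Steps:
b(j) = 2*j
(42*(-66) - 28)*b(-5) = (42*(-66) - 28)*(2*(-5)) = (-2772 - 28)*(-10) = -2800*(-10) = 28000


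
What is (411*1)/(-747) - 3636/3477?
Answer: -460571/288591 ≈ -1.5959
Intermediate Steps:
(411*1)/(-747) - 3636/3477 = 411*(-1/747) - 3636*1/3477 = -137/249 - 1212/1159 = -460571/288591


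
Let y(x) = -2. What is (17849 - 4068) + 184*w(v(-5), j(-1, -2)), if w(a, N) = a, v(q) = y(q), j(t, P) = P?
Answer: 13413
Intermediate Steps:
v(q) = -2
(17849 - 4068) + 184*w(v(-5), j(-1, -2)) = (17849 - 4068) + 184*(-2) = 13781 - 368 = 13413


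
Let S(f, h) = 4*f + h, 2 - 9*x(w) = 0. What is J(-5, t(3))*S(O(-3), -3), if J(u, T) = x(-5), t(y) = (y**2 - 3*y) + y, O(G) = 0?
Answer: -2/3 ≈ -0.66667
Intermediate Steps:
x(w) = 2/9 (x(w) = 2/9 - 1/9*0 = 2/9 + 0 = 2/9)
t(y) = y**2 - 2*y
J(u, T) = 2/9
S(f, h) = h + 4*f
J(-5, t(3))*S(O(-3), -3) = 2*(-3 + 4*0)/9 = 2*(-3 + 0)/9 = (2/9)*(-3) = -2/3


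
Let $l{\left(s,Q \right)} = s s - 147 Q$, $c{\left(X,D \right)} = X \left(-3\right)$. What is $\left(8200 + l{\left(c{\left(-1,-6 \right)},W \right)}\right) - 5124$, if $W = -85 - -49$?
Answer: $8377$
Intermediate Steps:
$c{\left(X,D \right)} = - 3 X$
$W = -36$ ($W = -85 + 49 = -36$)
$l{\left(s,Q \right)} = s^{2} - 147 Q$
$\left(8200 + l{\left(c{\left(-1,-6 \right)},W \right)}\right) - 5124 = \left(8200 + \left(\left(\left(-3\right) \left(-1\right)\right)^{2} - -5292\right)\right) - 5124 = \left(8200 + \left(3^{2} + 5292\right)\right) - 5124 = \left(8200 + \left(9 + 5292\right)\right) - 5124 = \left(8200 + 5301\right) - 5124 = 13501 - 5124 = 8377$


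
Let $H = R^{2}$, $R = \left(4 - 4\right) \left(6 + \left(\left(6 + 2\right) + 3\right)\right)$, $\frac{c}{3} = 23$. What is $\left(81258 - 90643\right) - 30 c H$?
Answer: $-9385$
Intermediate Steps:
$c = 69$ ($c = 3 \cdot 23 = 69$)
$R = 0$ ($R = 0 \left(6 + \left(8 + 3\right)\right) = 0 \left(6 + 11\right) = 0 \cdot 17 = 0$)
$H = 0$ ($H = 0^{2} = 0$)
$\left(81258 - 90643\right) - 30 c H = \left(81258 - 90643\right) - 30 \cdot 69 \cdot 0 = -9385 - 2070 \cdot 0 = -9385 - 0 = -9385 + 0 = -9385$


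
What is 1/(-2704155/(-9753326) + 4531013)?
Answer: 237886/1077864624473 ≈ 2.2070e-7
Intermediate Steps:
1/(-2704155/(-9753326) + 4531013) = 1/(-2704155*(-1/9753326) + 4531013) = 1/(65955/237886 + 4531013) = 1/(1077864624473/237886) = 237886/1077864624473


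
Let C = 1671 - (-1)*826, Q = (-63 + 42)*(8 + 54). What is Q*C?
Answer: -3251094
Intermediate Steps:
Q = -1302 (Q = -21*62 = -1302)
C = 2497 (C = 1671 - 1*(-826) = 1671 + 826 = 2497)
Q*C = -1302*2497 = -3251094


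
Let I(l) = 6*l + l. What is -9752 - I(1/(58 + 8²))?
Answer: -1189751/122 ≈ -9752.1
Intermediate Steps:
I(l) = 7*l
-9752 - I(1/(58 + 8²)) = -9752 - 7/(58 + 8²) = -9752 - 7/(58 + 64) = -9752 - 7/122 = -1189751/122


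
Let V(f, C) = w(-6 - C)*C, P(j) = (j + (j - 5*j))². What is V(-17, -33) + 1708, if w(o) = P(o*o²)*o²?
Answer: -83881572333149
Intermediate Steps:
P(j) = 9*j² (P(j) = (j - 4*j)² = (-3*j)² = 9*j²)
w(o) = 9*o⁸ (w(o) = (9*(o*o²)²)*o² = (9*(o³)²)*o² = (9*o⁶)*o² = 9*o⁸)
V(f, C) = 9*C*(-6 - C)⁸ (V(f, C) = (9*(-6 - C)⁸)*C = 9*C*(-6 - C)⁸)
V(-17, -33) + 1708 = 9*(-33)*(6 - 33)⁸ + 1708 = 9*(-33)*(-27)⁸ + 1708 = 9*(-33)*282429536481 + 1708 = -83881572334857 + 1708 = -83881572333149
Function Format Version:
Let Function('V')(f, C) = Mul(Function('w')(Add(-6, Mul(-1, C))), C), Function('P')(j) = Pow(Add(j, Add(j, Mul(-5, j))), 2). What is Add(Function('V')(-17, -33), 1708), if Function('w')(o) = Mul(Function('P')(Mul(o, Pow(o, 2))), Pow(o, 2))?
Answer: -83881572333149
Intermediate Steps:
Function('P')(j) = Mul(9, Pow(j, 2)) (Function('P')(j) = Pow(Add(j, Mul(-4, j)), 2) = Pow(Mul(-3, j), 2) = Mul(9, Pow(j, 2)))
Function('w')(o) = Mul(9, Pow(o, 8)) (Function('w')(o) = Mul(Mul(9, Pow(Mul(o, Pow(o, 2)), 2)), Pow(o, 2)) = Mul(Mul(9, Pow(Pow(o, 3), 2)), Pow(o, 2)) = Mul(Mul(9, Pow(o, 6)), Pow(o, 2)) = Mul(9, Pow(o, 8)))
Function('V')(f, C) = Mul(9, C, Pow(Add(-6, Mul(-1, C)), 8)) (Function('V')(f, C) = Mul(Mul(9, Pow(Add(-6, Mul(-1, C)), 8)), C) = Mul(9, C, Pow(Add(-6, Mul(-1, C)), 8)))
Add(Function('V')(-17, -33), 1708) = Add(Mul(9, -33, Pow(Add(6, -33), 8)), 1708) = Add(Mul(9, -33, Pow(-27, 8)), 1708) = Add(Mul(9, -33, 282429536481), 1708) = Add(-83881572334857, 1708) = -83881572333149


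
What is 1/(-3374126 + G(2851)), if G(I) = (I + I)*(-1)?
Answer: -1/3379828 ≈ -2.9587e-7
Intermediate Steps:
G(I) = -2*I (G(I) = (2*I)*(-1) = -2*I)
1/(-3374126 + G(2851)) = 1/(-3374126 - 2*2851) = 1/(-3374126 - 5702) = 1/(-3379828) = -1/3379828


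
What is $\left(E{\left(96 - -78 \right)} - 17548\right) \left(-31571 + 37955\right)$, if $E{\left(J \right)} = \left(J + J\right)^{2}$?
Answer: $661101504$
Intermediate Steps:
$E{\left(J \right)} = 4 J^{2}$ ($E{\left(J \right)} = \left(2 J\right)^{2} = 4 J^{2}$)
$\left(E{\left(96 - -78 \right)} - 17548\right) \left(-31571 + 37955\right) = \left(4 \left(96 - -78\right)^{2} - 17548\right) \left(-31571 + 37955\right) = \left(4 \left(96 + 78\right)^{2} - 17548\right) 6384 = \left(4 \cdot 174^{2} - 17548\right) 6384 = \left(4 \cdot 30276 - 17548\right) 6384 = \left(121104 - 17548\right) 6384 = 103556 \cdot 6384 = 661101504$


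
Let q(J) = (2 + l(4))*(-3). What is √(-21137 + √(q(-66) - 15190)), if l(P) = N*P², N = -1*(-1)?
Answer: √(-21137 + 2*I*√3811) ≈ 0.4246 + 145.39*I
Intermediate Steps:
N = 1
l(P) = P² (l(P) = 1*P² = P²)
q(J) = -54 (q(J) = (2 + 4²)*(-3) = (2 + 16)*(-3) = 18*(-3) = -54)
√(-21137 + √(q(-66) - 15190)) = √(-21137 + √(-54 - 15190)) = √(-21137 + √(-15244)) = √(-21137 + 2*I*√3811)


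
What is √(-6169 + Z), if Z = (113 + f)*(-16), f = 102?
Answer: I*√9609 ≈ 98.026*I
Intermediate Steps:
Z = -3440 (Z = (113 + 102)*(-16) = 215*(-16) = -3440)
√(-6169 + Z) = √(-6169 - 3440) = √(-9609) = I*√9609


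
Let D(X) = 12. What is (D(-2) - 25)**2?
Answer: 169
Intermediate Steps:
(D(-2) - 25)**2 = (12 - 25)**2 = (-13)**2 = 169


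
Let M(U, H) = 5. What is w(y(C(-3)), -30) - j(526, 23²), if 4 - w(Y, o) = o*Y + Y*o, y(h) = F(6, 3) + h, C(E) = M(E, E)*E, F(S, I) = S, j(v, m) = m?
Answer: -1065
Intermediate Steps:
C(E) = 5*E
y(h) = 6 + h
w(Y, o) = 4 - 2*Y*o (w(Y, o) = 4 - (o*Y + Y*o) = 4 - (Y*o + Y*o) = 4 - 2*Y*o)
w(y(C(-3)), -30) - j(526, 23²) = (4 - 2*(6 + 5*(-3))*(-30)) - 1*23² = (4 - 2*(6 - 15)*(-30)) - 1*529 = (4 - 2*(-9)*(-30)) - 529 = (4 - 540) - 529 = -536 - 529 = -1065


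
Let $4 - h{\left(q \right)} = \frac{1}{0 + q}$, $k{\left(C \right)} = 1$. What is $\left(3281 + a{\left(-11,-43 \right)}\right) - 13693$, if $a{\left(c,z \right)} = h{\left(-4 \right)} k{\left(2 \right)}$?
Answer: $- \frac{41631}{4} \approx -10408.0$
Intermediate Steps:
$h{\left(q \right)} = 4 - \frac{1}{q}$ ($h{\left(q \right)} = 4 - \frac{1}{0 + q} = 4 - \frac{1}{q}$)
$a{\left(c,z \right)} = \frac{17}{4}$ ($a{\left(c,z \right)} = \left(4 - \frac{1}{-4}\right) 1 = \left(4 - - \frac{1}{4}\right) 1 = \left(4 + \frac{1}{4}\right) 1 = \frac{17}{4} \cdot 1 = \frac{17}{4}$)
$\left(3281 + a{\left(-11,-43 \right)}\right) - 13693 = \left(3281 + \frac{17}{4}\right) - 13693 = \frac{13141}{4} - 13693 = - \frac{41631}{4}$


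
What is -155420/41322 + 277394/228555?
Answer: -4009923872/1574058285 ≈ -2.5475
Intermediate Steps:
-155420/41322 + 277394/228555 = -155420*1/41322 + 277394*(1/228555) = -77710/20661 + 277394/228555 = -4009923872/1574058285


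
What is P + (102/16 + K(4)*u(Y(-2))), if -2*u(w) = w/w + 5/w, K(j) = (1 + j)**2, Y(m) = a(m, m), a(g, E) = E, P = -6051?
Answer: -48207/8 ≈ -6025.9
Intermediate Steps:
Y(m) = m
u(w) = -1/2 - 5/(2*w) (u(w) = -(w/w + 5/w)/2 = -(1 + 5/w)/2 = -1/2 - 5/(2*w))
P + (102/16 + K(4)*u(Y(-2))) = -6051 + (102/16 + (1 + 4)**2*((1/2)*(-5 - 1*(-2))/(-2))) = -6051 + (102*(1/16) + 5**2*((1/2)*(-1/2)*(-5 + 2))) = -6051 + (51/8 + 25*((1/2)*(-1/2)*(-3))) = -6051 + (51/8 + 25*(3/4)) = -6051 + (51/8 + 75/4) = -6051 + 201/8 = -48207/8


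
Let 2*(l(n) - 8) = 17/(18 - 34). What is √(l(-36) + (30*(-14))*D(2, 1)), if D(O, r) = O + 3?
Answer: I*√133922/8 ≈ 45.744*I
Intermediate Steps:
l(n) = 239/32 (l(n) = 8 + (17/(18 - 34))/2 = 8 + (17/(-16))/2 = 8 + (17*(-1/16))/2 = 8 + (½)*(-17/16) = 8 - 17/32 = 239/32)
D(O, r) = 3 + O
√(l(-36) + (30*(-14))*D(2, 1)) = √(239/32 + (30*(-14))*(3 + 2)) = √(239/32 - 420*5) = √(239/32 - 2100) = √(-66961/32) = I*√133922/8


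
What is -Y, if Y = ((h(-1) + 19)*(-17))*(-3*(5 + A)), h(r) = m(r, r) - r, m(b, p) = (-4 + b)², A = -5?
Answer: 0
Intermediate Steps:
h(r) = (-4 + r)² - r
Y = 0 (Y = ((((-4 - 1)² - 1*(-1)) + 19)*(-17))*(-3*(5 - 5)) = ((((-5)² + 1) + 19)*(-17))*(-3*0) = (((25 + 1) + 19)*(-17))*0 = ((26 + 19)*(-17))*0 = (45*(-17))*0 = -765*0 = 0)
-Y = -1*0 = 0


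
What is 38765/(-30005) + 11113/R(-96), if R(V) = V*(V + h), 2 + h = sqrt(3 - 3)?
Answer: -6251111/56457408 ≈ -0.11072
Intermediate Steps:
h = -2 (h = -2 + sqrt(3 - 3) = -2 + sqrt(0) = -2 + 0 = -2)
R(V) = V*(-2 + V) (R(V) = V*(V - 2) = V*(-2 + V))
38765/(-30005) + 11113/R(-96) = 38765/(-30005) + 11113/((-96*(-2 - 96))) = 38765*(-1/30005) + 11113/((-96*(-98))) = -7753/6001 + 11113/9408 = -6251111/56457408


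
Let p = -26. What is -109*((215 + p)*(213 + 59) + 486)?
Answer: -5656446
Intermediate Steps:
-109*((215 + p)*(213 + 59) + 486) = -109*((215 - 26)*(213 + 59) + 486) = -109*(189*272 + 486) = -109*(51408 + 486) = -109*51894 = -5656446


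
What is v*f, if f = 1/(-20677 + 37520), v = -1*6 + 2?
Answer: -4/16843 ≈ -0.00023749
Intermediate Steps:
v = -4 (v = -6 + 2 = -4)
f = 1/16843 ≈ 5.9372e-5
v*f = -4*1/16843 = -4/16843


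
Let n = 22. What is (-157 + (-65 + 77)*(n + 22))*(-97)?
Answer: -35987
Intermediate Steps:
(-157 + (-65 + 77)*(n + 22))*(-97) = (-157 + (-65 + 77)*(22 + 22))*(-97) = (-157 + 12*44)*(-97) = (-157 + 528)*(-97) = 371*(-97) = -35987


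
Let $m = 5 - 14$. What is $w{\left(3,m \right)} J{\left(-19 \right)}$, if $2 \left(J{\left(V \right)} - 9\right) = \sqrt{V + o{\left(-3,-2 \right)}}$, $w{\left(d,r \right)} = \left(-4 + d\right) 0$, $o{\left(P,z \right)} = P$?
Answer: $0$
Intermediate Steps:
$m = -9$
$w{\left(d,r \right)} = 0$
$J{\left(V \right)} = 9 + \frac{\sqrt{-3 + V}}{2}$ ($J{\left(V \right)} = 9 + \frac{\sqrt{V - 3}}{2} = 9 + \frac{\sqrt{-3 + V}}{2}$)
$w{\left(3,m \right)} J{\left(-19 \right)} = 0 \left(9 + \frac{\sqrt{-3 - 19}}{2}\right) = 0 \left(9 + \frac{\sqrt{-22}}{2}\right) = 0 \left(9 + \frac{i \sqrt{22}}{2}\right) = 0$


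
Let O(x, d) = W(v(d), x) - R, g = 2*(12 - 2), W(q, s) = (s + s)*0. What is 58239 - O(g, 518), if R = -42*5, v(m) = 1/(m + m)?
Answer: 58029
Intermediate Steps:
v(m) = 1/(2*m)
W(q, s) = 0 (W(q, s) = (2*s)*0 = 0)
R = -210
g = 20 (g = 2*10 = 20)
O(x, d) = 210 (O(x, d) = 0 - 1*(-210) = 0 + 210 = 210)
58239 - O(g, 518) = 58239 - 1*210 = 58239 - 210 = 58029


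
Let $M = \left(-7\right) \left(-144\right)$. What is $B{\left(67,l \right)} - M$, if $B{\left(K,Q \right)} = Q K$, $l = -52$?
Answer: $-4492$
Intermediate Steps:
$B{\left(K,Q \right)} = K Q$
$M = 1008$
$B{\left(67,l \right)} - M = 67 \left(-52\right) - 1008 = -3484 - 1008 = -4492$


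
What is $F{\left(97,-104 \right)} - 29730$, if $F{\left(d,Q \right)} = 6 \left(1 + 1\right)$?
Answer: $-29718$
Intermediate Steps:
$F{\left(d,Q \right)} = 12$ ($F{\left(d,Q \right)} = 6 \cdot 2 = 12$)
$F{\left(97,-104 \right)} - 29730 = 12 - 29730 = -29718$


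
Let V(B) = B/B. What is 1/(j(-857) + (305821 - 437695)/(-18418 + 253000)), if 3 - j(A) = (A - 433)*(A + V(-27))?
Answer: -39097/43172375968 ≈ -9.0560e-7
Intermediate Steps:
V(B) = 1
j(A) = 3 - (1 + A)*(-433 + A) (j(A) = 3 - (A - 433)*(A + 1) = 3 - (-433 + A)*(1 + A) = 3 - (1 + A)*(-433 + A))
1/(j(-857) + (305821 - 437695)/(-18418 + 253000)) = 1/((436 - 1*(-857)**2 + 432*(-857)) + (305821 - 437695)/(-18418 + 253000)) = 1/((436 - 1*734449 - 370224) - 131874/234582) = 1/((436 - 734449 - 370224) - 131874*1/234582) = 1/(-1104237 - 21979/39097) = 1/(-43172375968/39097) = -39097/43172375968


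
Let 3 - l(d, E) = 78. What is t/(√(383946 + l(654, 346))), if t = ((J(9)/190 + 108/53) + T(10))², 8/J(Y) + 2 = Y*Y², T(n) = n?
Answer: 647202690465708*√383871/1714477621670484925 ≈ 0.23388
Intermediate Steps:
l(d, E) = -75 (l(d, E) = 3 - 1*78 = 3 - 78 = -75)
J(Y) = 8/(-2 + Y³) (J(Y) = 8/(-2 + Y*Y²) = 8/(-2 + Y³))
t = 1941608071397124/13398857598025 (t = (((8/(-2 + 9³))/190 + 108/53) + 10)² = (((8/(-2 + 729))*(1/190) + 108*(1/53)) + 10)² = (((8/727)*(1/190) + 108/53) + 10)² = ((4/69065 + 108/53) + 10)² = (7459232/3660445 + 10)² = (44063682/3660445)² = 1941608071397124/13398857598025 ≈ 144.91)
t/(√(383946 + l(654, 346))) = 1941608071397124/(13398857598025*(√(383946 - 75))) = 1941608071397124/(13398857598025*(√383871)) = 1941608071397124*(√383871/383871)/13398857598025 = 647202690465708*√383871/1714477621670484925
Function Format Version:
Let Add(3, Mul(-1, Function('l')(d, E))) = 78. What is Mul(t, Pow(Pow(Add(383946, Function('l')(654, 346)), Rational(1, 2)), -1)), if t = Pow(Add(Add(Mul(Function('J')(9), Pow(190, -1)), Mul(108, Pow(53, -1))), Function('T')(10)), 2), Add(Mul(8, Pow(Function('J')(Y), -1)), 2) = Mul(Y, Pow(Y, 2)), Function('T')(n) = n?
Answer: Mul(Rational(647202690465708, 1714477621670484925), Pow(383871, Rational(1, 2))) ≈ 0.23388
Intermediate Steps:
Function('l')(d, E) = -75 (Function('l')(d, E) = Add(3, Mul(-1, 78)) = Add(3, -78) = -75)
Function('J')(Y) = Mul(8, Pow(Add(-2, Pow(Y, 3)), -1)) (Function('J')(Y) = Mul(8, Pow(Add(-2, Mul(Y, Pow(Y, 2))), -1)) = Mul(8, Pow(Add(-2, Pow(Y, 3)), -1)))
t = Rational(1941608071397124, 13398857598025) (t = Pow(Add(Add(Mul(Mul(8, Pow(Add(-2, Pow(9, 3)), -1)), Pow(190, -1)), Mul(108, Pow(53, -1))), 10), 2) = Pow(Add(Add(Mul(Mul(8, Pow(Add(-2, 729), -1)), Rational(1, 190)), Mul(108, Rational(1, 53))), 10), 2) = Pow(Add(Add(Mul(Mul(8, Pow(727, -1)), Rational(1, 190)), Rational(108, 53)), 10), 2) = Pow(Add(Add(Mul(Mul(8, Rational(1, 727)), Rational(1, 190)), Rational(108, 53)), 10), 2) = Pow(Add(Add(Mul(Rational(8, 727), Rational(1, 190)), Rational(108, 53)), 10), 2) = Pow(Add(Add(Rational(4, 69065), Rational(108, 53)), 10), 2) = Pow(Add(Rational(7459232, 3660445), 10), 2) = Pow(Rational(44063682, 3660445), 2) = Rational(1941608071397124, 13398857598025) ≈ 144.91)
Mul(t, Pow(Pow(Add(383946, Function('l')(654, 346)), Rational(1, 2)), -1)) = Mul(Rational(1941608071397124, 13398857598025), Pow(Pow(Add(383946, -75), Rational(1, 2)), -1)) = Mul(Rational(1941608071397124, 13398857598025), Pow(Pow(383871, Rational(1, 2)), -1)) = Mul(Rational(1941608071397124, 13398857598025), Mul(Rational(1, 383871), Pow(383871, Rational(1, 2)))) = Mul(Rational(647202690465708, 1714477621670484925), Pow(383871, Rational(1, 2)))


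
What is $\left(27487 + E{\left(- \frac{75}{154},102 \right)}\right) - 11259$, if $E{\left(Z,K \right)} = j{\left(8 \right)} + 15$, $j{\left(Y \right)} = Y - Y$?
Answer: $16243$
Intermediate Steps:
$j{\left(Y \right)} = 0$
$E{\left(Z,K \right)} = 15$ ($E{\left(Z,K \right)} = 0 + 15 = 15$)
$\left(27487 + E{\left(- \frac{75}{154},102 \right)}\right) - 11259 = \left(27487 + 15\right) - 11259 = 27502 - 11259 = 16243$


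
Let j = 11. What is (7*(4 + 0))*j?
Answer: 308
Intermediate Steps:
(7*(4 + 0))*j = (7*(4 + 0))*11 = (7*4)*11 = 28*11 = 308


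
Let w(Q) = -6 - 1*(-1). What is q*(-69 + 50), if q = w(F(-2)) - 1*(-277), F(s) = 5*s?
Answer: -5168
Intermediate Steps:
w(Q) = -5 (w(Q) = -6 + 1 = -5)
q = 272 (q = -5 - 1*(-277) = -5 + 277 = 272)
q*(-69 + 50) = 272*(-69 + 50) = 272*(-19) = -5168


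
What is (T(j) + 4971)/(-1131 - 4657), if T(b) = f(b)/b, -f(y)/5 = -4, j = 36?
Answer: -11186/13023 ≈ -0.85894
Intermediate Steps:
f(y) = 20 (f(y) = -5*(-4) = 20)
T(b) = 20/b
(T(j) + 4971)/(-1131 - 4657) = (20/36 + 4971)/(-1131 - 4657) = (20*(1/36) + 4971)/(-5788) = (5/9 + 4971)*(-1/5788) = (44744/9)*(-1/5788) = -11186/13023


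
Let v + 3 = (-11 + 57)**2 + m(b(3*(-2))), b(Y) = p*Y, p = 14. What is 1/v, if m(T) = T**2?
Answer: 1/9169 ≈ 0.00010906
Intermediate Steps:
b(Y) = 14*Y
v = 9169 (v = -3 + ((-11 + 57)**2 + (14*(3*(-2)))**2) = -3 + (46**2 + (14*(-6))**2) = -3 + (2116 + (-84)**2) = -3 + (2116 + 7056) = -3 + 9172 = 9169)
1/v = 1/9169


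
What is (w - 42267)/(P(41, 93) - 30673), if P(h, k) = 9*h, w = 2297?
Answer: 19985/15152 ≈ 1.3190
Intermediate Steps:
(w - 42267)/(P(41, 93) - 30673) = (2297 - 42267)/(9*41 - 30673) = -39970/(369 - 30673) = -39970/(-30304) = -39970*(-1/30304) = 19985/15152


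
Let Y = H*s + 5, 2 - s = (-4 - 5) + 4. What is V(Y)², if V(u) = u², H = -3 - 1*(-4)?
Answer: 20736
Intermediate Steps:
H = 1 (H = -3 + 4 = 1)
s = 7 (s = 2 - ((-4 - 5) + 4) = 2 - (-9 + 4) = 2 - 1*(-5) = 2 + 5 = 7)
Y = 12 (Y = 1*7 + 5 = 7 + 5 = 12)
V(Y)² = (12²)² = 144² = 20736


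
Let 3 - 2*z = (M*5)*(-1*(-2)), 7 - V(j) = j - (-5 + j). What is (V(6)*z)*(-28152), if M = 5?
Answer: 1323144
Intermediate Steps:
V(j) = 2 (V(j) = 7 - (j - (-5 + j)) = 7 - (j + (5 - j)) = 7 - 1*5 = 7 - 5 = 2)
z = -47/2 (z = 3/2 - 5*5*(-1*(-2))/2 = 3/2 - 25*2/2 = 3/2 - ½*50 = 3/2 - 25 = -47/2 ≈ -23.500)
(V(6)*z)*(-28152) = (2*(-47/2))*(-28152) = -47*(-28152) = 1323144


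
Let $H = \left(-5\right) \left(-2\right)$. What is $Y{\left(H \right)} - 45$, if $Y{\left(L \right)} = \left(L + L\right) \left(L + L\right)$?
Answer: $355$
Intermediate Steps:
$H = 10$
$Y{\left(L \right)} = 4 L^{2}$ ($Y{\left(L \right)} = 2 L 2 L = 4 L^{2}$)
$Y{\left(H \right)} - 45 = 4 \cdot 10^{2} - 45 = 4 \cdot 100 - 45 = 400 - 45 = 355$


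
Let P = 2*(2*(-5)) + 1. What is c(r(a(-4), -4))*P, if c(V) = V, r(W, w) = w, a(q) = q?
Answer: 76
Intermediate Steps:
P = -19 (P = 2*(-10) + 1 = -20 + 1 = -19)
c(r(a(-4), -4))*P = -4*(-19) = 76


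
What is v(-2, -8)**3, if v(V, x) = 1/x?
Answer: -1/512 ≈ -0.0019531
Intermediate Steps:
v(-2, -8)**3 = (1/(-8))**3 = (-1/8)**3 = -1/512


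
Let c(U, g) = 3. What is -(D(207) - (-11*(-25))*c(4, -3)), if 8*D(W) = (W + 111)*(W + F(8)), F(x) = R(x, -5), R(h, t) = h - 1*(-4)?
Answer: -31521/4 ≈ -7880.3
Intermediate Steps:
R(h, t) = 4 + h (R(h, t) = h + 4 = 4 + h)
F(x) = 4 + x
D(W) = (12 + W)*(111 + W)/8 (D(W) = ((W + 111)*(W + (4 + 8)))/8 = ((111 + W)*(W + 12))/8 = ((111 + W)*(12 + W))/8 = ((12 + W)*(111 + W))/8 = (12 + W)*(111 + W)/8)
-(D(207) - (-11*(-25))*c(4, -3)) = -((333/2 + (⅛)*207² + (123/8)*207) - (-11*(-25))*3) = -((333/2 + (⅛)*42849 + 25461/8) - 275*3) = -((333/2 + 42849/8 + 25461/8) - 1*825) = -(34821/4 - 825) = -1*31521/4 = -31521/4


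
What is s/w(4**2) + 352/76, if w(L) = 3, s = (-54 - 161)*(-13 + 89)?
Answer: -310196/57 ≈ -5442.0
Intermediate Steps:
s = -16340 (s = -215*76 = -16340)
s/w(4**2) + 352/76 = -16340/3 + 352/76 = -16340*1/3 + 352*(1/76) = -16340/3 + 88/19 = -310196/57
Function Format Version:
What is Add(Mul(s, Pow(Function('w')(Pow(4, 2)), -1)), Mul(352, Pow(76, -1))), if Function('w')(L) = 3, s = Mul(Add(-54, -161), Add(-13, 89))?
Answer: Rational(-310196, 57) ≈ -5442.0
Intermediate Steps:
s = -16340 (s = Mul(-215, 76) = -16340)
Add(Mul(s, Pow(Function('w')(Pow(4, 2)), -1)), Mul(352, Pow(76, -1))) = Add(Mul(-16340, Pow(3, -1)), Mul(352, Pow(76, -1))) = Add(Mul(-16340, Rational(1, 3)), Mul(352, Rational(1, 76))) = Add(Rational(-16340, 3), Rational(88, 19)) = Rational(-310196, 57)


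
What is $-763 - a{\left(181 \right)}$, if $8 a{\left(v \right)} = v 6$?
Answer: $- \frac{3595}{4} \approx -898.75$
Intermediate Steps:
$a{\left(v \right)} = \frac{3 v}{4}$ ($a{\left(v \right)} = \frac{v 6}{8} = \frac{6 v}{8} = \frac{3 v}{4}$)
$-763 - a{\left(181 \right)} = -763 - \frac{3}{4} \cdot 181 = -763 - \frac{543}{4} = - \frac{3595}{4}$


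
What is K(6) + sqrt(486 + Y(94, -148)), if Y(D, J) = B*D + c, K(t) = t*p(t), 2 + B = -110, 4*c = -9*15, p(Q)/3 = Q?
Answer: 108 + I*sqrt(40303)/2 ≈ 108.0 + 100.38*I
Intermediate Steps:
p(Q) = 3*Q
c = -135/4 (c = (-9*15)/4 = (1/4)*(-135) = -135/4 ≈ -33.750)
B = -112 (B = -2 - 110 = -112)
K(t) = 3*t**2 (K(t) = t*(3*t) = 3*t**2)
Y(D, J) = -135/4 - 112*D (Y(D, J) = -112*D - 135/4 = -135/4 - 112*D)
K(6) + sqrt(486 + Y(94, -148)) = 3*6**2 + sqrt(486 + (-135/4 - 112*94)) = 3*36 + sqrt(486 + (-135/4 - 10528)) = 108 + sqrt(486 - 42247/4) = 108 + sqrt(-40303/4) = 108 + I*sqrt(40303)/2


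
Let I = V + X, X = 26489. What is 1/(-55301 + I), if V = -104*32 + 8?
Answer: -1/32132 ≈ -3.1122e-5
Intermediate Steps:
V = -3320 (V = -3328 + 8 = -3320)
I = 23169 (I = -3320 + 26489 = 23169)
1/(-55301 + I) = 1/(-55301 + 23169) = 1/(-32132) = -1/32132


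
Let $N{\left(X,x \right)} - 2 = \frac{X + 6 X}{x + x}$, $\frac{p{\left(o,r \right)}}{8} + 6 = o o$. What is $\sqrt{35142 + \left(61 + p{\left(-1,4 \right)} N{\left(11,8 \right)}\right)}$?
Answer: $\frac{\sqrt{139722}}{2} \approx 186.9$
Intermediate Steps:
$p{\left(o,r \right)} = -48 + 8 o^{2}$ ($p{\left(o,r \right)} = -48 + 8 o o = -48 + 8 o^{2}$)
$N{\left(X,x \right)} = 2 + \frac{7 X}{2 x}$ ($N{\left(X,x \right)} = 2 + \frac{X + 6 X}{x + x} = 2 + \frac{7 X}{2 x}$)
$\sqrt{35142 + \left(61 + p{\left(-1,4 \right)} N{\left(11,8 \right)}\right)} = \sqrt{35142 + \left(61 + \left(-48 + 8 \left(-1\right)^{2}\right) \left(2 + \frac{7}{2} \cdot 11 \cdot \frac{1}{8}\right)\right)} = \sqrt{35142 + \left(61 + \left(-48 + 8 \cdot 1\right) \left(2 + \frac{7}{2} \cdot 11 \cdot \frac{1}{8}\right)\right)} = \sqrt{35142 + \left(61 + \left(-48 + 8\right) \left(2 + \frac{77}{16}\right)\right)} = \sqrt{35142 + \left(61 - \frac{545}{2}\right)} = \sqrt{35142 - \frac{423}{2}} = \sqrt{\frac{69861}{2}} = \frac{\sqrt{139722}}{2}$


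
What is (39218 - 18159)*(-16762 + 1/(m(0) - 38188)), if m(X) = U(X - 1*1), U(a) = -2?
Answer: -13480724707079/38190 ≈ -3.5299e+8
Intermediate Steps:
m(X) = -2
(39218 - 18159)*(-16762 + 1/(m(0) - 38188)) = (39218 - 18159)*(-16762 + 1/(-2 - 38188)) = 21059*(-16762 + 1/(-38190)) = 21059*(-16762 - 1/38190) = 21059*(-640140781/38190) = -13480724707079/38190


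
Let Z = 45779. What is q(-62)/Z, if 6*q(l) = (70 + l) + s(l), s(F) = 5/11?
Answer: 31/1007138 ≈ 3.0780e-5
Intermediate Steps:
s(F) = 5/11 (s(F) = 5*(1/11) = 5/11)
q(l) = 775/66 + l/6 (q(l) = ((70 + l) + 5/11)/6 = (775/11 + l)/6 = 775/66 + l/6)
q(-62)/Z = (775/66 + (1/6)*(-62))/45779 = (775/66 - 31/3)*(1/45779) = (31/22)*(1/45779) = 31/1007138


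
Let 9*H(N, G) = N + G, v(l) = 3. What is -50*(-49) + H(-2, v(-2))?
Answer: 22051/9 ≈ 2450.1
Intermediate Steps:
H(N, G) = G/9 + N/9 (H(N, G) = (N + G)/9 = (G + N)/9 = G/9 + N/9)
-50*(-49) + H(-2, v(-2)) = -50*(-49) + ((⅑)*3 + (⅑)*(-2)) = 2450 + (⅓ - 2/9) = 2450 + ⅑ = 22051/9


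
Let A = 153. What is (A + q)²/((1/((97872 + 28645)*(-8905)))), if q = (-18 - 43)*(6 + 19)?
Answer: -2120757598981840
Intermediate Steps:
q = -1525 (q = -61*25 = -1525)
(A + q)²/((1/((97872 + 28645)*(-8905)))) = (153 - 1525)²/((1/((97872 + 28645)*(-8905)))) = (-1372)²/((-1/8905/126517)) = 1882384/(((1/126517)*(-1/8905))) = 1882384/(-1/1126633885) = 1882384*(-1126633885) = -2120757598981840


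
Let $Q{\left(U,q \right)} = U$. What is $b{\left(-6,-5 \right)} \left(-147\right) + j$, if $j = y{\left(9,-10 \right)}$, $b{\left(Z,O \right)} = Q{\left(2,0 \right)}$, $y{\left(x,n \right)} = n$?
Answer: $-304$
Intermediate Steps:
$b{\left(Z,O \right)} = 2$
$j = -10$
$b{\left(-6,-5 \right)} \left(-147\right) + j = 2 \left(-147\right) - 10 = -294 - 10 = -304$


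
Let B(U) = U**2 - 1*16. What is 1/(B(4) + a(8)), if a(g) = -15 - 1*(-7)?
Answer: -1/8 ≈ -0.12500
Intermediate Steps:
B(U) = -16 + U**2 (B(U) = U**2 - 16 = -16 + U**2)
a(g) = -8 (a(g) = -15 + 7 = -8)
1/(B(4) + a(8)) = 1/((-16 + 4**2) - 8) = 1/((-16 + 16) - 8) = 1/(0 - 8) = 1/(-8) = -1/8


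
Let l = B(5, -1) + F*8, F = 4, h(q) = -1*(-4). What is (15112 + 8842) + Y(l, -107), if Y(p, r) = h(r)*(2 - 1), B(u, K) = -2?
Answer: 23958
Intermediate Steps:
h(q) = 4
l = 30 (l = -2 + 4*8 = -2 + 32 = 30)
Y(p, r) = 4 (Y(p, r) = 4*(2 - 1) = 4*1 = 4)
(15112 + 8842) + Y(l, -107) = (15112 + 8842) + 4 = 23954 + 4 = 23958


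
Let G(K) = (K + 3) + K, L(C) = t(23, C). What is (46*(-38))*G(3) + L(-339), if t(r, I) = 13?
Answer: -15719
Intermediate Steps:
L(C) = 13
G(K) = 3 + 2*K (G(K) = (3 + K) + K = 3 + 2*K)
(46*(-38))*G(3) + L(-339) = (46*(-38))*(3 + 2*3) + 13 = -1748*(3 + 6) + 13 = -1748*9 + 13 = -15732 + 13 = -15719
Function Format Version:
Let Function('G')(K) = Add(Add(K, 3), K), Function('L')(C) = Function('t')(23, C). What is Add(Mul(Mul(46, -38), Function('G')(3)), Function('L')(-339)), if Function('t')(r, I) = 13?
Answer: -15719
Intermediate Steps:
Function('L')(C) = 13
Function('G')(K) = Add(3, Mul(2, K)) (Function('G')(K) = Add(Add(3, K), K) = Add(3, Mul(2, K)))
Add(Mul(Mul(46, -38), Function('G')(3)), Function('L')(-339)) = Add(Mul(Mul(46, -38), Add(3, Mul(2, 3))), 13) = Add(Mul(-1748, Add(3, 6)), 13) = Add(Mul(-1748, 9), 13) = Add(-15732, 13) = -15719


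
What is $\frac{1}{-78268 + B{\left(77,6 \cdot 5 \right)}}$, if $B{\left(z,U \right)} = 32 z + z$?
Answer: $- \frac{1}{75727} \approx -1.3205 \cdot 10^{-5}$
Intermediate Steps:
$B{\left(z,U \right)} = 33 z$
$\frac{1}{-78268 + B{\left(77,6 \cdot 5 \right)}} = \frac{1}{-78268 + 33 \cdot 77} = \frac{1}{-78268 + 2541} = \frac{1}{-75727} = - \frac{1}{75727}$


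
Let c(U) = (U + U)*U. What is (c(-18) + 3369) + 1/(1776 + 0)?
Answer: 7134193/1776 ≈ 4017.0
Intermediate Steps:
c(U) = 2*U² (c(U) = (2*U)*U = 2*U²)
(c(-18) + 3369) + 1/(1776 + 0) = (2*(-18)² + 3369) + 1/(1776 + 0) = (2*324 + 3369) + 1/1776 = (648 + 3369) + 1/1776 = 4017 + 1/1776 = 7134193/1776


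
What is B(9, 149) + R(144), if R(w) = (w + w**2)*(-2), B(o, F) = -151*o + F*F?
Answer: -20918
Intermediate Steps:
B(o, F) = F**2 - 151*o (B(o, F) = -151*o + F**2 = F**2 - 151*o)
R(w) = -2*w - 2*w**2
B(9, 149) + R(144) = (149**2 - 151*9) - 2*144*(1 + 144) = (22201 - 1359) - 2*144*145 = 20842 - 41760 = -20918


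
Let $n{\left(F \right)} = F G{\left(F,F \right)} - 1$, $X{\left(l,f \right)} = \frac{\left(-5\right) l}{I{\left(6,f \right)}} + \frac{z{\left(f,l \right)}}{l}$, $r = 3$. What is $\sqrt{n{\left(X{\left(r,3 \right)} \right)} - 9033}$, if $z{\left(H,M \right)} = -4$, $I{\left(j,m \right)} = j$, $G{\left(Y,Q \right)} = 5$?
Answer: $\frac{i \sqrt{325914}}{6} \approx 95.148 i$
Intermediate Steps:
$X{\left(l,f \right)} = - \frac{4}{l} - \frac{5 l}{6}$ ($X{\left(l,f \right)} = \frac{\left(-5\right) l}{6} - \frac{4}{l} = - 5 l \frac{1}{6} - \frac{4}{l} = - \frac{5 l}{6} - \frac{4}{l} = - \frac{4}{l} - \frac{5 l}{6}$)
$n{\left(F \right)} = -1 + 5 F$ ($n{\left(F \right)} = F 5 - 1 = 5 F - 1 = -1 + 5 F$)
$\sqrt{n{\left(X{\left(r,3 \right)} \right)} - 9033} = \sqrt{\left(-1 + 5 \left(- \frac{4}{3} - \frac{5}{2}\right)\right) - 9033} = \sqrt{\left(-1 + 5 \left(- \frac{23}{6}\right)\right) - 9033} = \sqrt{\left(-1 - \frac{115}{6}\right) - 9033} = \sqrt{- \frac{121}{6} - 9033} = \sqrt{- \frac{54319}{6}} = \frac{i \sqrt{325914}}{6}$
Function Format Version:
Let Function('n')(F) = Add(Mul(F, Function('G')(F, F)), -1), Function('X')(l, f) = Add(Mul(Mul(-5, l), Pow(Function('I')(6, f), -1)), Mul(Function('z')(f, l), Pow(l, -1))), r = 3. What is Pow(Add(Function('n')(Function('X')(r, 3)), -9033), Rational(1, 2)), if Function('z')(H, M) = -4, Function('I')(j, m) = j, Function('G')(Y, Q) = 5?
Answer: Mul(Rational(1, 6), I, Pow(325914, Rational(1, 2))) ≈ Mul(95.148, I)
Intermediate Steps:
Function('X')(l, f) = Add(Mul(-4, Pow(l, -1)), Mul(Rational(-5, 6), l)) (Function('X')(l, f) = Add(Mul(Mul(-5, l), Pow(6, -1)), Mul(-4, Pow(l, -1))) = Add(Mul(Mul(-5, l), Rational(1, 6)), Mul(-4, Pow(l, -1))) = Add(Mul(Rational(-5, 6), l), Mul(-4, Pow(l, -1))) = Add(Mul(-4, Pow(l, -1)), Mul(Rational(-5, 6), l)))
Function('n')(F) = Add(-1, Mul(5, F)) (Function('n')(F) = Add(Mul(F, 5), -1) = Add(Mul(5, F), -1) = Add(-1, Mul(5, F)))
Pow(Add(Function('n')(Function('X')(r, 3)), -9033), Rational(1, 2)) = Pow(Add(Add(-1, Mul(5, Add(Mul(-4, Pow(3, -1)), Mul(Rational(-5, 6), 3)))), -9033), Rational(1, 2)) = Pow(Add(Add(-1, Mul(5, Add(Mul(-4, Rational(1, 3)), Rational(-5, 2)))), -9033), Rational(1, 2)) = Pow(Add(Add(-1, Mul(5, Add(Rational(-4, 3), Rational(-5, 2)))), -9033), Rational(1, 2)) = Pow(Add(Add(-1, Mul(5, Rational(-23, 6))), -9033), Rational(1, 2)) = Pow(Add(Add(-1, Rational(-115, 6)), -9033), Rational(1, 2)) = Pow(Add(Rational(-121, 6), -9033), Rational(1, 2)) = Pow(Rational(-54319, 6), Rational(1, 2)) = Mul(Rational(1, 6), I, Pow(325914, Rational(1, 2)))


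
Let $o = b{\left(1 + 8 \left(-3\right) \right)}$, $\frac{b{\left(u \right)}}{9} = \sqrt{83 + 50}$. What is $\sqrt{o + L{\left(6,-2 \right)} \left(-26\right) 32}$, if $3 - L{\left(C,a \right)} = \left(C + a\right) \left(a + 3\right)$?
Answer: $\sqrt{832 + 9 \sqrt{133}} \approx 30.591$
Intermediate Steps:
$L{\left(C,a \right)} = 3 - \left(3 + a\right) \left(C + a\right)$ ($L{\left(C,a \right)} = 3 - \left(C + a\right) \left(a + 3\right) = 3 - \left(C + a\right) \left(3 + a\right) = 3 - \left(3 + a\right) \left(C + a\right)$)
$b{\left(u \right)} = 9 \sqrt{133}$ ($b{\left(u \right)} = 9 \sqrt{83 + 50} = 9 \sqrt{133}$)
$o = 9 \sqrt{133} \approx 103.79$
$\sqrt{o + L{\left(6,-2 \right)} \left(-26\right) 32} = \sqrt{9 \sqrt{133} + \left(3 - \left(-2\right)^{2} - 18 - -6 - 6 \left(-2\right)\right) \left(-26\right) 32} = \sqrt{9 \sqrt{133} + \left(3 - 4 - 18 + 6 + 12\right) \left(-26\right) 32} = \sqrt{9 \sqrt{133} + \left(-1\right) \left(-26\right) 32} = \sqrt{9 \sqrt{133} + 26 \cdot 32} = \sqrt{9 \sqrt{133} + 832} = \sqrt{832 + 9 \sqrt{133}}$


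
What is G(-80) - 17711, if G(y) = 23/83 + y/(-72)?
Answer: -13229080/747 ≈ -17710.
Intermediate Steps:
G(y) = 23/83 - y/72 (G(y) = 23*(1/83) + y*(-1/72) = 23/83 - y/72)
G(-80) - 17711 = (23/83 - 1/72*(-80)) - 17711 = (23/83 + 10/9) - 17711 = 1037/747 - 17711 = -13229080/747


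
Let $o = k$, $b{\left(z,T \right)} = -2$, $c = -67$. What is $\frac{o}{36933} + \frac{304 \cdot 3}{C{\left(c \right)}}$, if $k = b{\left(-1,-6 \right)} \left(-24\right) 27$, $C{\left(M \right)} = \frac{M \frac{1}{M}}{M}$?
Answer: $- \frac{752250912}{12311} \approx -61104.0$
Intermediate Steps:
$C{\left(M \right)} = \frac{1}{M}$ ($C{\left(M \right)} = 1 \frac{1}{M} = \frac{1}{M}$)
$k = 1296$ ($k = \left(-2\right) \left(-24\right) 27 = 48 \cdot 27 = 1296$)
$o = 1296$
$\frac{o}{36933} + \frac{304 \cdot 3}{C{\left(c \right)}} = \frac{1296}{36933} + \frac{304 \cdot 3}{\frac{1}{-67}} = 1296 \cdot \frac{1}{36933} + \frac{912}{- \frac{1}{67}} = \frac{432}{12311} + 912 \left(-67\right) = \frac{432}{12311} - 61104 = - \frac{752250912}{12311}$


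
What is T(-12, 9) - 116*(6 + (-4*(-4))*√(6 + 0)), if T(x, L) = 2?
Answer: -694 - 1856*√6 ≈ -5240.3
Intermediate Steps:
T(-12, 9) - 116*(6 + (-4*(-4))*√(6 + 0)) = 2 - 116*(6 + (-4*(-4))*√(6 + 0)) = 2 - 116*(6 + 16*√6) = 2 + (-696 - 1856*√6) = -694 - 1856*√6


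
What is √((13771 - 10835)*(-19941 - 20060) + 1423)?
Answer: 3*I*√13049057 ≈ 10837.0*I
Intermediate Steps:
√((13771 - 10835)*(-19941 - 20060) + 1423) = √(2936*(-40001) + 1423) = √(-117442936 + 1423) = √(-117441513) = 3*I*√13049057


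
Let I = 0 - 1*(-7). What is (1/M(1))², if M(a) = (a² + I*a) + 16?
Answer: 1/576 ≈ 0.0017361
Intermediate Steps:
I = 7 (I = 0 + 7 = 7)
M(a) = 16 + a² + 7*a (M(a) = (a² + 7*a) + 16 = 16 + a² + 7*a)
(1/M(1))² = (1/(16 + 1² + 7*1))² = (1/(16 + 1 + 7))² = (1/24)² = 1/576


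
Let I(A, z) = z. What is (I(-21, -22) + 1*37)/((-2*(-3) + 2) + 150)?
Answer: 15/158 ≈ 0.094937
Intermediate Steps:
(I(-21, -22) + 1*37)/((-2*(-3) + 2) + 150) = (-22 + 1*37)/((-2*(-3) + 2) + 150) = (-22 + 37)/((6 + 2) + 150) = 15/(8 + 150) = 15/158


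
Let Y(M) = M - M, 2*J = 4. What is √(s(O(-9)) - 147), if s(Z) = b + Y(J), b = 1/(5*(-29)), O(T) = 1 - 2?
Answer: 146*I*√145/145 ≈ 12.125*I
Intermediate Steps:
J = 2 (J = (½)*4 = 2)
O(T) = -1
b = -1/145 (b = 1/(-145) = -1/145 ≈ -0.0068966)
Y(M) = 0
s(Z) = -1/145 (s(Z) = -1/145 + 0 = -1/145)
√(s(O(-9)) - 147) = √(-1/145 - 147) = √(-21316/145) = 146*I*√145/145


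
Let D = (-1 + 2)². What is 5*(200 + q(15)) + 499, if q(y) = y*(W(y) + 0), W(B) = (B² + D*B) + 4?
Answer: 19799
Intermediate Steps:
D = 1 (D = 1² = 1)
W(B) = 4 + B + B² (W(B) = (B² + 1*B) + 4 = (B² + B) + 4 = (B + B²) + 4 = 4 + B + B²)
q(y) = y*(4 + y + y²) (q(y) = y*((4 + y + y²) + 0) = y*(4 + y + y²))
5*(200 + q(15)) + 499 = 5*(200 + 15*(4 + 15 + 15²)) + 499 = 5*(200 + 15*(4 + 15 + 225)) + 499 = 5*(200 + 15*244) + 499 = 5*(200 + 3660) + 499 = 5*3860 + 499 = 19300 + 499 = 19799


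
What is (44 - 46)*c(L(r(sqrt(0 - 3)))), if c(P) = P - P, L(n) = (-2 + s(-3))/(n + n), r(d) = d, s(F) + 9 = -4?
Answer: 0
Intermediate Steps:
s(F) = -13 (s(F) = -9 - 4 = -13)
L(n) = -15/(2*n) (L(n) = (-2 - 13)/(n + n) = -15*1/(2*n) = -15/(2*n))
c(P) = 0
(44 - 46)*c(L(r(sqrt(0 - 3)))) = (44 - 46)*0 = -2*0 = 0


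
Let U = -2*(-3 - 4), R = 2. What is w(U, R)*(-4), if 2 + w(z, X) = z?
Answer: -48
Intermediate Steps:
U = 14 (U = -2*(-7) = 14)
w(z, X) = -2 + z
w(U, R)*(-4) = (-2 + 14)*(-4) = 12*(-4) = -48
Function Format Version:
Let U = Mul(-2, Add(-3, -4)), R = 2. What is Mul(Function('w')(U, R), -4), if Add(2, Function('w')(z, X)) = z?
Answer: -48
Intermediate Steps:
U = 14 (U = Mul(-2, -7) = 14)
Function('w')(z, X) = Add(-2, z)
Mul(Function('w')(U, R), -4) = Mul(Add(-2, 14), -4) = Mul(12, -4) = -48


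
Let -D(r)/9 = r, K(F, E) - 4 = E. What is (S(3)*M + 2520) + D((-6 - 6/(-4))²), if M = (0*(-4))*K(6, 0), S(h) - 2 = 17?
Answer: 9351/4 ≈ 2337.8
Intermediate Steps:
K(F, E) = 4 + E
S(h) = 19 (S(h) = 2 + 17 = 19)
D(r) = -9*r
M = 0 (M = (0*(-4))*(4 + 0) = 0*4 = 0)
(S(3)*M + 2520) + D((-6 - 6/(-4))²) = (19*0 + 2520) - 9*(-6 - 6/(-4))² = (0 + 2520) - 9*(-6 - 6*(-¼))² = 2520 - 9*(-6 + 3/2)² = 2520 - 9*(-9/2)² = 2520 - 9*81/4 = 2520 - 729/4 = 9351/4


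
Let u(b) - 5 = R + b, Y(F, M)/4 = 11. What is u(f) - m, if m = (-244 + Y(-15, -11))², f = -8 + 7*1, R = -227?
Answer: -40223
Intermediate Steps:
Y(F, M) = 44 (Y(F, M) = 4*11 = 44)
f = -1 (f = -8 + 7 = -1)
m = 40000 (m = (-244 + 44)² = (-200)² = 40000)
u(b) = -222 + b (u(b) = 5 + (-227 + b) = -222 + b)
u(f) - m = (-222 - 1) - 1*40000 = -223 - 40000 = -40223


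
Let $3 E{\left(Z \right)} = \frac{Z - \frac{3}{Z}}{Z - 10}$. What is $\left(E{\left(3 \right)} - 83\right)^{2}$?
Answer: $\frac{3045025}{441} \approx 6904.8$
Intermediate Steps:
$E{\left(Z \right)} = \frac{Z - \frac{3}{Z}}{3 \left(-10 + Z\right)}$ ($E{\left(Z \right)} = \frac{\left(Z - \frac{3}{Z}\right) \frac{1}{Z - 10}}{3} = \frac{\left(Z - \frac{3}{Z}\right) \frac{1}{-10 + Z}}{3} = \frac{\frac{1}{-10 + Z} \left(Z - \frac{3}{Z}\right)}{3} = \frac{Z - \frac{3}{Z}}{3 \left(-10 + Z\right)}$)
$\left(E{\left(3 \right)} - 83\right)^{2} = \left(\frac{-3 + 3^{2}}{3 \cdot 3 \left(-10 + 3\right)} - 83\right)^{2} = \left(\frac{1}{3} \cdot \frac{1}{3} \frac{1}{-7} \left(-3 + 9\right) - 83\right)^{2} = \left(\frac{1}{3} \cdot \frac{1}{3} \left(- \frac{1}{7}\right) 6 - 83\right)^{2} = \left(- \frac{2}{21} - 83\right)^{2} = \left(- \frac{1745}{21}\right)^{2} = \frac{3045025}{441}$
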